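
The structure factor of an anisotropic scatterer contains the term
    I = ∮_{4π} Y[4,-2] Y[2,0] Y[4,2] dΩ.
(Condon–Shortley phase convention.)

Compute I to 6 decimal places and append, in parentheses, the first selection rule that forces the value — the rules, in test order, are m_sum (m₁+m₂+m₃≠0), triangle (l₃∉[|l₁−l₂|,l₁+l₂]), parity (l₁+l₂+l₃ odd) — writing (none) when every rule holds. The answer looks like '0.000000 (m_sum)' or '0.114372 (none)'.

m-sum 0 ✓  L=10 even ✓  2≤4≤6 ✓
Π(2lᵢ+1) = 9×5×9 = 405
triangle coeff Δ(4,2,4) = 1/13860
Σ_t [0,2]: t=0:+1/192 t=1:−1/36 t=2:+1/192 = -5/288
(3j)²=20/693 [(4 2 4; 0 0 0)], sign=-1
Σ_t [0,2]: t=0:+1/2880 t=1:−1/120 t=2:+1/192 = -1/360
(3j)²=16/3465 [(4 2 4; -2 0 2)], sign=-1
⇒ 4πI² = 320/5929
I = (+1)√(320/5929/(4π)) = 0.06553591
No selection rule forces the value: the integral is nonzero (none).

0.065536 (none)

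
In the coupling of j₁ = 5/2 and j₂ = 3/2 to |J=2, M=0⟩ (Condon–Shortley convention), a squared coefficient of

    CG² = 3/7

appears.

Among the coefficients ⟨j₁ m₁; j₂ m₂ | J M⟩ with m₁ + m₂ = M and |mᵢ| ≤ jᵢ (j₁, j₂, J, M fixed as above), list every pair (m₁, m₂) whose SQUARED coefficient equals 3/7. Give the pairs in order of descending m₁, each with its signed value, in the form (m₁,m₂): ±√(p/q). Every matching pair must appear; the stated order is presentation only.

(3/2,-3/2): +√(3/7); (-3/2,3/2): +√(3/7)

Admissible pairs with m₁+m₂ = M = 0: (-3/2,3/2), (-1/2,1/2), (1/2,-1/2), (3/2,-3/2)
  (m₁,m₂)=(3/2,-3/2): CG² = 3/7, CG = +√(3/7)   ← matches the target
  (m₁,m₂)=(1/2,-1/2): CG² = 1/14, CG = −√(1/14)
  (m₁,m₂)=(-1/2,1/2): CG² = 1/14, CG = −√(1/14)
  (m₁,m₂)=(-3/2,3/2): CG² = 3/7, CG = +√(3/7)   ← matches the target
Pairs with CG² = 3/7: (3/2,-3/2): +√(3/7); (-3/2,3/2): +√(3/7)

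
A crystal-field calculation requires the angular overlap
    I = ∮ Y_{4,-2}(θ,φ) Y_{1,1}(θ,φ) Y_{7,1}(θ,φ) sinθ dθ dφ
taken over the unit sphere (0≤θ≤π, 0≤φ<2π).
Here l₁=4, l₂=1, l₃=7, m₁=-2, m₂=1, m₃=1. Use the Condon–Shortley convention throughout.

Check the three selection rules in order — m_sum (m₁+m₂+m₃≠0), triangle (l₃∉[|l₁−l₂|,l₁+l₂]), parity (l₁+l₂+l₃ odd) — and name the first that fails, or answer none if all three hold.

azimuthal sum: -2 + 1 + 1 = 0  ✓
l₃ must lie in [3,5]; have l₃=7  ✗
L = 4 + 1 + 7 = 12 (even)

triangle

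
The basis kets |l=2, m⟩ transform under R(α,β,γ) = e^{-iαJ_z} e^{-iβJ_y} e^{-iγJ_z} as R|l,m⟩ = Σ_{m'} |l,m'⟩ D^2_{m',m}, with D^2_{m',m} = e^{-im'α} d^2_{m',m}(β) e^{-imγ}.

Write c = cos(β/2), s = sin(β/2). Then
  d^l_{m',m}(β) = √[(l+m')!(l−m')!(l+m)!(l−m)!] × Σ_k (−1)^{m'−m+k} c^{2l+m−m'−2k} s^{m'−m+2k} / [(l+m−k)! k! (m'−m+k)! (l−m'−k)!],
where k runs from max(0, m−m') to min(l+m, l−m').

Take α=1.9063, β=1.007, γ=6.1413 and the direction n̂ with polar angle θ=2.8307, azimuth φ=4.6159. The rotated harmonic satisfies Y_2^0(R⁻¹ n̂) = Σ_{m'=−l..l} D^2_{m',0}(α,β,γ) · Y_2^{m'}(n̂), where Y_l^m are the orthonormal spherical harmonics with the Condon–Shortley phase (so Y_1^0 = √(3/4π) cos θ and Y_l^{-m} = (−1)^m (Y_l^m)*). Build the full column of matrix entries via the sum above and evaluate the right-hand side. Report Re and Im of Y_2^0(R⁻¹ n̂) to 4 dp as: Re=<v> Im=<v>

Need the full column D^2_{m',0} for m'=−2..2 at α=1.9063, β=1.0070, γ=6.1413.
cos(β/2)=0.875899, sin(β/2)=0.482494
d^2_{-2,0}: single k=2 term ⇒ +0.437490;  D = -0.342640-0.272020i
d^2_{-1,0}: k∈[1..2] ⇒ +0.794200 -0.240994 = +0.553207;  D = -0.182140+0.522362i
d^2_{0,0}: k∈[0..2] ⇒ +0.588595 -0.714418 +0.054196 = -0.071627;  D = -0.071627+0.000000i
d^2_{1,0}: k∈[0..1] ⇒ -0.794200 +0.240994 = -0.553207;  D = +0.182140+0.522362i
d^2_{2,0}: single k=0 term ⇒ +0.437490;  D = -0.342640+0.272020i
Y_2^{m'}(θ=2.8307,φ=4.6159) and Σ D·Y over m':
  (-0.3426-0.2720i)·(-0.0355-0.0069i)  (-0.1821+0.5224i)·(+0.0217-0.2240i)  (-0.0716+0.0000i)·(+0.5422+0.0000i)  (+0.1821+0.5224i)·(-0.0217-0.2240i)  (-0.3426+0.2720i)·(-0.0355+0.0069i)
Y_2^0(R⁻¹ n̂) = +0.207774+0.000000i

Re=0.2078 Im=0.0000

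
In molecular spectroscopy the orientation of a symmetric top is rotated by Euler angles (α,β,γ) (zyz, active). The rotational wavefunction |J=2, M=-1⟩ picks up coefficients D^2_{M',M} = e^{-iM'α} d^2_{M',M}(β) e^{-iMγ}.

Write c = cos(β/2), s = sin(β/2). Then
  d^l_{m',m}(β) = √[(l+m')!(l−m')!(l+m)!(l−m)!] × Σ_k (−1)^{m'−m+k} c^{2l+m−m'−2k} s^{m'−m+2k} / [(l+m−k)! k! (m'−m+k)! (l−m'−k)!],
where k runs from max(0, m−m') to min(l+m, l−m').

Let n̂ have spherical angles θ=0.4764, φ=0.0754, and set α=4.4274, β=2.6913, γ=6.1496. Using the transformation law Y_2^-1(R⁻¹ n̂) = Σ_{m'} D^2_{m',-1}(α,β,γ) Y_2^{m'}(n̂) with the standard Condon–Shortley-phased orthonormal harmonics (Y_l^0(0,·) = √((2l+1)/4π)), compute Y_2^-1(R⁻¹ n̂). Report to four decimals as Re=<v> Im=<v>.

Re=0.1992 Im=0.2644

Need the full column D^2_{m',-1} for m'=−2..2 at α=4.4274, β=2.6913, γ=6.1496.
cos(β/2)=0.223249, sin(β/2)=0.974761
d^2_{-2,-1}: single k=1 term ⇒ +0.021692;  D = -0.016541+0.014033i
d^2_{-1,-1}: k∈[0..1] ⇒ +0.002484 -0.142068 = -0.139584;  D = +0.056735+0.127534i
d^2_{0,-1}: k∈[0..1] ⇒ -0.026567 +0.506478 = +0.479911;  D = +0.475635-0.063918i
d^2_{1,-1}: k∈[0..1] ⇒ +0.142068 -0.902804 = -0.760736;  D = +0.114739-0.752033i
d^2_{2,-1}: single k=0 term ⇒ -0.413537;  D = +0.374781+0.174791i
Y_2^{m'}(θ=0.4764,φ=0.0754) and Σ D·Y over m':
  (-0.0165+0.0140i)·(+0.0803-0.0122i)  (+0.0567+0.1275i)·(+0.3139-0.0237i)  (+0.4756-0.0639i)·(+0.4318+0.0000i)  (+0.1147-0.7520i)·(-0.3139-0.0237i)  (+0.3748+0.1748i)·(+0.0803+0.0122i)
Y_2^-1(R⁻¹ n̂) = +0.199170+0.264400i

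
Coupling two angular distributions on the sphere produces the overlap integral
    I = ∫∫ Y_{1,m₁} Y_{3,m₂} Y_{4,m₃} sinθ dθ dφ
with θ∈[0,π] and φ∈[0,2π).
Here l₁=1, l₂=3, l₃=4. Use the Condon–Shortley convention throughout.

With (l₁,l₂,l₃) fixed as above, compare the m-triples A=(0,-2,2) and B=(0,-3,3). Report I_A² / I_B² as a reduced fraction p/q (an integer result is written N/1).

l's match ⇒ only the (l;m) 3-j factors differ between A and B.
A: triangle coeff Δ(1,3,4) = 1/252; Σ_t [0,0]: t=0:+1/120 = 1/120; (3j)²=1/21 [(1 3 4; 0 -2 2)], sign=+1
B: triangle coeff Δ(1,3,4) = 1/252; Σ_t [0,0]: t=0:+1/720 = 1/720; (3j)²=1/36 [(1 3 4; 0 -3 3)], sign=-1
I_A²/I_B² = (1/21)/(1/36) = 12/7

12/7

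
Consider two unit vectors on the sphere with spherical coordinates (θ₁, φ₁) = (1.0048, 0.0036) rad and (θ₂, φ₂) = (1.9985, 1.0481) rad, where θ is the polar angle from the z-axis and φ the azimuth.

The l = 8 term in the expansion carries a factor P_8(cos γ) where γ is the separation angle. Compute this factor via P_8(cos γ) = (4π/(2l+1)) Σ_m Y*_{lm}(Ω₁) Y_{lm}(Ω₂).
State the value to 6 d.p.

Expand P_8 via completeness: Σ_{m} conj(Y_{8,m}) at Ω₁ times Y_{8,m} at Ω₂ —
  m=-8: Y*=+0.132725+0.003824i  Y=-0.122618-0.208883i  product -0.015476-0.028193i
  m=-7: Y*=+0.337332+0.008503i  Y=-0.218402+0.383863i  product -0.076938+0.127633i
  m=-6: Y*=+0.450907+0.009741i  Y=+0.337694-0.001829i  product +0.152286+0.002465i
  m=-5: Y*=+0.245348+0.004417i  Y=+0.044454+0.076201i  product +0.010570+0.018892i
  m=-4: Y*=-0.189114-0.002723i  Y=+0.178507-0.311778i  product -0.034607+0.058475i
  m=-3: Y*=-0.352527-0.003807i  Y=-0.087010+0.000236i  product +0.030674+0.000248i
  m=-2: Y*=+0.014908+0.000107i  Y=-0.157115-0.271000i  product -0.002313-0.004057i
  m=-1: Y*=+0.346852+0.001249i  Y=-0.076259+0.132360i  product -0.026616+0.045814i
  m=+0: Y*=+0.037242-0.000000i  Y=-0.292457+0.000000i  product -0.010892+0.000000i
  m=+1: Y*=-0.346852+0.001249i  Y=+0.076259+0.132360i  product -0.026616-0.045814i
  m=+2: Y*=+0.014908-0.000107i  Y=-0.157115+0.271000i  product -0.002313+0.004057i
  m=+3: Y*=+0.352527-0.003807i  Y=+0.087010+0.000236i  product +0.030674-0.000248i
  m=+4: Y*=-0.189114+0.002723i  Y=+0.178507+0.311778i  product -0.034607-0.058475i
  m=+5: Y*=-0.245348+0.004417i  Y=-0.044454+0.076201i  product +0.010570-0.018892i
  m=+6: Y*=+0.450907-0.009741i  Y=+0.337694+0.001829i  product +0.152286-0.002465i
  m=+7: Y*=-0.337332+0.008503i  Y=+0.218402+0.383863i  product -0.076938-0.127633i
  m=+8: Y*=+0.132725-0.003824i  Y=-0.122618+0.208883i  product -0.015476+0.028193i
Σ over m = +0.064270+0.000000i; ×(4π/17) → +0.047508+0.000000i. Real part: 0.047508

0.047508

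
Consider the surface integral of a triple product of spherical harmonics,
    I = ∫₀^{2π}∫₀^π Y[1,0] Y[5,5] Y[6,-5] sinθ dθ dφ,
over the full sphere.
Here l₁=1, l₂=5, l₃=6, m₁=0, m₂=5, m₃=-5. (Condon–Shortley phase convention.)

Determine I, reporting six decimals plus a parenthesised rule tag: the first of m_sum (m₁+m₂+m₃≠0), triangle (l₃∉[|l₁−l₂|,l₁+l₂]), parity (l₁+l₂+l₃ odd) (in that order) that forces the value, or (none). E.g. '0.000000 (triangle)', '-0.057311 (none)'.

-0.135514 (none)

m-sum 0 ✓  L=12 even ✓  4≤6≤6 ✓
Π(2lᵢ+1) = 3×11×13 = 429
triangle coeff Δ(1,5,6) = 1/858
Σ_t [0,0]: t=0:+1/14400 = 1/14400
(3j)²=6/143 [(1 5 6; 0 0 0)], sign=+1
Σ_t [0,0]: t=0:+1/3628800 = 1/3628800
(3j)²=1/78 [(1 5 6; 0 5 -5)], sign=-1
⇒ 4πI² = 3/13
I = (-1)√(3/13/(4π)) = -0.13551395
No selection rule forces the value: the integral is nonzero (none).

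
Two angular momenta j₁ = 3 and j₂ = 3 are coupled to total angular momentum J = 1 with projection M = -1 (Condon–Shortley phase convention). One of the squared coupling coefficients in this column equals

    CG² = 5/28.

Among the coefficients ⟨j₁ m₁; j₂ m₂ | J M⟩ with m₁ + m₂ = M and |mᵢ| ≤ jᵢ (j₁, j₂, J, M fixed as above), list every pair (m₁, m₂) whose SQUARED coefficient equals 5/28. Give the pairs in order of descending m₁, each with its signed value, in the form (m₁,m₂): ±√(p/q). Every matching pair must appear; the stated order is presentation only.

Admissible pairs with m₁+m₂ = M = -1: (-3,2), (-2,1), (-1,0), (0,-1), (1,-2), (2,-3)
  (m₁,m₂)=(2,-3): CG² = 3/28, CG = +√(3/28)
  (m₁,m₂)=(1,-2): CG² = 5/28, CG = −√(5/28)   ← matches the target
  (m₁,m₂)=(0,-1): CG² = 3/14, CG = +√(3/14)
  (m₁,m₂)=(-1,0): CG² = 3/14, CG = −√(3/14)
  (m₁,m₂)=(-2,1): CG² = 5/28, CG = +√(5/28)   ← matches the target
  (m₁,m₂)=(-3,2): CG² = 3/28, CG = −√(3/28)
Pairs with CG² = 5/28: (1,-2): −√(5/28); (-2,1): +√(5/28)

(1,-2): −√(5/28); (-2,1): +√(5/28)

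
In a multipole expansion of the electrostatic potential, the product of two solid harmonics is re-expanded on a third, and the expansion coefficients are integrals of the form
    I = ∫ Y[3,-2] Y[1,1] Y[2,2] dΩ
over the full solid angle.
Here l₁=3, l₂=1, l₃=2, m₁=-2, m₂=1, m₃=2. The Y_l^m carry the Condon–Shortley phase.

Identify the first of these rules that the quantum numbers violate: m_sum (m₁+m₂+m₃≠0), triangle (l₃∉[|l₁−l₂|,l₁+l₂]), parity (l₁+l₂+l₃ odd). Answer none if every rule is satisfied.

m_sum

Σmᵢ = 1  ✗
l₃∈[|l₁−l₂|,l₁+l₂]=[2,4], have l₃=2
Σlᵢ = 6 ⇒ even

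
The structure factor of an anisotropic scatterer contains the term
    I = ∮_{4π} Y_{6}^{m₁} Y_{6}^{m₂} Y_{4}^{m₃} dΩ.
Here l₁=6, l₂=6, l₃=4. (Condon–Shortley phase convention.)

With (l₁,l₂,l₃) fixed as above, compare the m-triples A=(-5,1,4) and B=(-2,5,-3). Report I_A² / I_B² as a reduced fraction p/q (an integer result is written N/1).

Shared (l₁,l₂,l₃)=(6,6,4): N and (l;000)² cancel in I_A²/I_B².
A: Δ = 8!·4!·4!/17! = 1/15315300; Racah Σ t=7..7: t=7:−1/2903040 = -1/2903040; ⇒ 3j(6 6 4; -5 1 4)² = 5/663, sgn -1
B: Δ = 8!·4!·4!/17! = 1/15315300; Racah Σ t=7..8: t=7:−1/725760 t=8:+1/5806080 = -1/829440; ⇒ 3j(6 6 4; -2 5 -3)² = 49/2652, sgn +1
I_A²/I_B² = (5/663)/(49/2652) = 20/49

20/49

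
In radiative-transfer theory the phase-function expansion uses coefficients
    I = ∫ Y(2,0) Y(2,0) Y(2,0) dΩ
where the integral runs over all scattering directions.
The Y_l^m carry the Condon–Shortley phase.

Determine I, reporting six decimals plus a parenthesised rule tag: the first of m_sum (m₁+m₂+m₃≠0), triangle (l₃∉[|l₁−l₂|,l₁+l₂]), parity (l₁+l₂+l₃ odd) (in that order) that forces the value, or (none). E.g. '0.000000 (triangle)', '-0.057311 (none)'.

0.180224 (none)

Checks pass: Σm=0; 6 even; l₃=2∈[0,4].
(2·2+1)(2·2+1)(2·2+1) = 125
Δ: 2! 2! 2! / 7! → 1/630
sum: t=0:+1/8 t=1:−1/1 t=2:+1/8 = -3/4
3j²(2 2 2; 0 0 0) = Δ·Π!·Σ² = 2/35  (sign -1)
(m-triple is (0,0,0) — same symbol as above.)
combine: 4πI² = 125·2/35·2/35 = 20/49
take √, sign +1: I = 0.18022375
No selection rule forces the value: the integral is nonzero (none).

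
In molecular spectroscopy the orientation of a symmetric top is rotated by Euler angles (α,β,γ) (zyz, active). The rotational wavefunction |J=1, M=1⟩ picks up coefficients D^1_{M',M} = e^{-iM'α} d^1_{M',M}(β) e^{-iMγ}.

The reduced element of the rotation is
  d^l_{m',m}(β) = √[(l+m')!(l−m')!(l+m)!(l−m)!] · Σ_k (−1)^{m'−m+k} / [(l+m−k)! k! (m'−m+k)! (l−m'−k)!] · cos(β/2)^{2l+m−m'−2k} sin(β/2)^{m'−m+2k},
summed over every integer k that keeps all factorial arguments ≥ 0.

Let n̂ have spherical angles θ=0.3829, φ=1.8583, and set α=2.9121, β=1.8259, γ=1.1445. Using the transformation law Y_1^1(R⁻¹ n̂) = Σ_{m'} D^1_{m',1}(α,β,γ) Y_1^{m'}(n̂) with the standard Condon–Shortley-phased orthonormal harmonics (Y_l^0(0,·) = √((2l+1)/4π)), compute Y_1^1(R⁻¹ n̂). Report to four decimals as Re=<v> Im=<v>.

Need the full column D^1_{m',1} for m'=−1..1 at α=2.9121, β=1.8259, γ=1.1445.
cos(β/2)=0.611414, sin(β/2)=0.791311
d^1_{-1,1}: single k=2 term ⇒ +0.626173;  D = -0.122439+0.614086i
d^1_{0,1}: single k=1 term ⇒ +0.684223;  D = +0.282927-0.622987i
d^1_{1,1}: single k=0 term ⇒ +0.373827;  D = -0.227954+0.296283i
Y_1^{m'}(θ=0.3829,φ=1.8583) and Σ D·Y over m':
  (-0.1224+0.6141i)·(-0.0366-0.1238i)  (+0.2829-0.6230i)·(+0.4532+0.0000i)  (-0.2280+0.2963i)·(+0.0366-0.1238i)
Y_1^1(R⁻¹ n̂) = +0.237054-0.250610i

Re=0.2371 Im=-0.2506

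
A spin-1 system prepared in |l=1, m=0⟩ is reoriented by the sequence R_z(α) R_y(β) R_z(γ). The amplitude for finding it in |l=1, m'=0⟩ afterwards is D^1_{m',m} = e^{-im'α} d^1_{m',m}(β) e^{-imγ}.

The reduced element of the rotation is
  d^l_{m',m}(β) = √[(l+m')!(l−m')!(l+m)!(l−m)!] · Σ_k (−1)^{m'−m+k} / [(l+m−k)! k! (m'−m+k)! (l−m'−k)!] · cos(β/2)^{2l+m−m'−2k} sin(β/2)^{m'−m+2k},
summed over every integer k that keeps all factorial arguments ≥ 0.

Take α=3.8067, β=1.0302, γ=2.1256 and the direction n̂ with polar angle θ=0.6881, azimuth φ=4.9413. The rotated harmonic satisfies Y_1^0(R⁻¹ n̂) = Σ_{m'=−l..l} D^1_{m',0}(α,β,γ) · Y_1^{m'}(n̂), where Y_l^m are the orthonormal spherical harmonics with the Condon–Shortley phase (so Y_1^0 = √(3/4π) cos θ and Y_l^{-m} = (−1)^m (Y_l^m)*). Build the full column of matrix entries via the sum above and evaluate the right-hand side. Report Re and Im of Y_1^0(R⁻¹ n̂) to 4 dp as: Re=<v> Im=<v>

Re=0.3066 Im=0.0000

Need the full column D^1_{m',0} for m'=−1..1 at α=3.8067, β=1.0302, γ=2.1256.
cos(β/2)=0.870243, sin(β/2)=0.492622
d^1_{-1,0}: single k=1 term ⇒ +0.606275;  D = -0.477048-0.374159i
d^1_{0,0}: k∈[0..1] ⇒ +0.757324 -0.242676 = +0.514647;  D = +0.514647+0.000000i
d^1_{1,0}: single k=0 term ⇒ -0.606275;  D = +0.477048-0.374159i
Y_1^{m'}(θ=0.6881,φ=4.9413) and Σ D·Y over m':
  (-0.4770-0.3742i)·(+0.0498+0.2137i)  (+0.5146+0.0000i)·(+0.3774+0.0000i)  (+0.4770-0.3742i)·(-0.0498+0.2137i)
Y_1^0(R⁻¹ n̂) = +0.306644+0.000000i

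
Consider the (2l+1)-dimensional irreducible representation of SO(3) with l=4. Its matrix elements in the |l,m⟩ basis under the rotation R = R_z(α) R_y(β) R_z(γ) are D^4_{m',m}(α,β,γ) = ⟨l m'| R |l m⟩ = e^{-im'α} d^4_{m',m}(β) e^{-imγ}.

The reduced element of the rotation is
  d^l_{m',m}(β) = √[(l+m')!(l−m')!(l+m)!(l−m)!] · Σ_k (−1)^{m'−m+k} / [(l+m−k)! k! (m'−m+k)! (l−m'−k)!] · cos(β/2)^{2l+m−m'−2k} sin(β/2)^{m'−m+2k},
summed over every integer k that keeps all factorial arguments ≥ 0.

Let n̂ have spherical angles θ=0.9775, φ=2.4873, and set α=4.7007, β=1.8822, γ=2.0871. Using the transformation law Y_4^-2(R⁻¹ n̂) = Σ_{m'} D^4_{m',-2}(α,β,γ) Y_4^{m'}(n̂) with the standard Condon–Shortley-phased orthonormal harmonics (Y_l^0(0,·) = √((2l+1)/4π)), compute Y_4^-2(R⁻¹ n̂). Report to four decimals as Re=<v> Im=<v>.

Re=-0.1793 Im=0.3269

Need the full column D^4_{m',-2} for m'=−4..4 at α=4.7007, β=1.8822, γ=2.0871.
cos(β/2)=0.588899, sin(β/2)=0.808206
d^4_{-4,-2}: single k=2 term ⇒ +0.144168;  D = -0.079603-0.120199i
d^4_{-3,-2}: k∈[1..2] ⇒ +0.074280 -0.419718 = -0.345438;  D = -0.290216+0.187355i
d^4_{-2,-2}: k∈[0..2] ⇒ +0.014465 -0.326943 +0.769741 = +0.457263;  D = +0.243499+0.387038i
d^4_{-1,-2}: k∈[0..2] ⇒ -0.084226 +0.793192 -0.995978 = -0.287011;  D = +0.244703-0.149987i
d^4_{0,-2}: k∈[0..2] ⇒ +0.258471 -1.298205 +0.916932 = -0.122802;  D = +0.062946+0.105443i
d^4_{1,-2}: k∈[0..2] ⇒ -0.528795 +1.493967 -0.562773 = +0.402399;  D = +0.347902-0.202210i
d^4_{2,-2}: k∈[0..2] ⇒ +0.769741 -1.159837 +0.182045 = -0.208051;  D = -0.102438-0.181085i
d^4_{3,-2}: k∈[0..1] ⇒ -0.790533 +0.496319 = -0.294214;  D = +0.257755-0.141859i
d^4_{4,-2}: single k=0 term ⇒ +0.511440;  D = -0.241343-0.450915i
Y_4^{m'}(θ=0.9775,φ=2.4873) and Σ D·Y over m':
  (-0.0796-0.1202i)·(-0.1810+0.1047i)  (-0.2902+0.1874i)·(+0.1524-0.3686i)  (+0.2435+0.3870i)·(+0.0708+0.2639i)  (+0.2447-0.1500i)·(+0.1413+0.1084i)  (+0.0629+0.1054i)·(-0.3129+0.0000i)  (+0.3479-0.2022i)·(-0.1413+0.1084i)  (-0.1024-0.1811i)·(+0.0708-0.2639i)  (+0.2578-0.1419i)·(-0.1524-0.3686i)  (-0.2413-0.4509i)·(-0.1810-0.1047i)
Y_4^-2(R⁻¹ n̂) = -0.179312+0.326919i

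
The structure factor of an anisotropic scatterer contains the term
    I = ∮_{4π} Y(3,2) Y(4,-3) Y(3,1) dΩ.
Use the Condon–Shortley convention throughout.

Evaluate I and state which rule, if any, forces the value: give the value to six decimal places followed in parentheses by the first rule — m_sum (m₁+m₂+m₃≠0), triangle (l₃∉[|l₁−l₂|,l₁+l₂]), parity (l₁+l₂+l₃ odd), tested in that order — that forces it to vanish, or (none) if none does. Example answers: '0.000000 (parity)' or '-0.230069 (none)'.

Rules hold: Σm=0, L=10 even, 1≤3≤7.
N = 7·9·7 = 441
Δ = 4!·2!·4!/11! = 1/34650
Racah Σ t=1..3: t=1:−1/72 t=2:+1/16 t=3:−1/72 = 5/144
⇒ 3j(3 4 3; 0 0 0)² = 2/77, sgn -1
Racah Σ t=0..1: t=0:+1/144 t=1:−1/288 = 1/288
⇒ 3j(3 4 3; 2 -3 1)² = 1/99, sgn +1
4πI² = N·(3j₀)²·(3jₘ)² = 14/121
I = -1·√(0.115702/4π) = -0.09595473
No selection rule forces the value: the integral is nonzero (none).

-0.095955 (none)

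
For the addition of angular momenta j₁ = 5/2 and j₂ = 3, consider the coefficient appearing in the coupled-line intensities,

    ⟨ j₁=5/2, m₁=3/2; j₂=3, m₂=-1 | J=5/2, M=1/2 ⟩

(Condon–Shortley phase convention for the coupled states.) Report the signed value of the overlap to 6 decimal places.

j₁+j₂−J=3  J+j₁−j₂=2  J−j₁+j₂=3  j₁+j₂+J+1=9
(j₁±m₁, j₂±m₂, J±M) = (4,1,2,4,3,2)
P² = 576/35
sum k=0..1:
  [0] +1/12 = 1/12
  [1] −1/8 = -1/8
S = -1/24
C² = P²·S² = 1/35 ; C = -0.169031

−√(1/35) ≈ -0.169031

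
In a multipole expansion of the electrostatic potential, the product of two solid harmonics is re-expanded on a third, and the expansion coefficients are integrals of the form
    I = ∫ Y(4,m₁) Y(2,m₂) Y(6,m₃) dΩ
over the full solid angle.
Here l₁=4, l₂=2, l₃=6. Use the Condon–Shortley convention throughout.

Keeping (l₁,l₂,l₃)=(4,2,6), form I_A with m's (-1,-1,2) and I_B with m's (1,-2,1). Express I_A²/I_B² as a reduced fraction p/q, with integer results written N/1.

32/5

l's match ⇒ only the (l;m) 3-j factors differ between A and B.
A: triangle coeff Δ(4,2,6) = 1/6435; Σ_t [0,0]: t=0:+1/4320 = 1/4320; (3j)²=224/6435 [(4 2 6; -1 -1 2)], sign=+1
B: triangle coeff Δ(4,2,6) = 1/6435; Σ_t [0,0]: t=0:+1/17280 = 1/17280; (3j)²=7/1287 [(4 2 6; 1 -2 1)], sign=-1
I_A²/I_B² = (224/6435)/(7/1287) = 32/5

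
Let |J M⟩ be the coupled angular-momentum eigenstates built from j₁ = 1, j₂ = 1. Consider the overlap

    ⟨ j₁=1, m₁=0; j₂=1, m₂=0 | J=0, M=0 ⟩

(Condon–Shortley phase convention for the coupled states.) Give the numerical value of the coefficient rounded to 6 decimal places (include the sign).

-0.577350

√[1·2!0!0!/3! · 1!1!1!1!0!0!] = √(1/3)
  +(−1)^1/∏(1,1,0,0,0,0)! = -1  (running -1)
⟨..|..⟩ = √(1/3)·(-1) = -0.577350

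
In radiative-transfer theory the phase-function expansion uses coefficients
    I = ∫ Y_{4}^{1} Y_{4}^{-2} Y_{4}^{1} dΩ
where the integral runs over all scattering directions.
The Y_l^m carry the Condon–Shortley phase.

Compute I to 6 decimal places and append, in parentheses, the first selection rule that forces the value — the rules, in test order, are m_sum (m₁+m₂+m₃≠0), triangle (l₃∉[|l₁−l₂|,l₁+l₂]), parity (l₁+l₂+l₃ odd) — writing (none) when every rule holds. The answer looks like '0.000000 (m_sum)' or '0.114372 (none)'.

m-sum 0 ✓  L=12 even ✓  0≤4≤8 ✓
Π(2lᵢ+1) = 9×9×9 = 729
triangle coeff Δ(4,4,4) = 1/450450
Σ_t [0,4]: t=0:+1/13824 t=1:−1/216 t=2:+1/64 t=3:−1/216 t=4:+1/13824 = 5/768
(3j)²=18/1001 [(4 4 4; 0 0 0)], sign=+1
Σ_t [0,2]: t=0:+1/576 t=1:−1/144 t=2:+1/576 = -1/288
(3j)²=20/1001 [(4 4 4; 1 -2 1)], sign=+1
⇒ 4πI² = 262440/1002001
I = (+1)√(262440/1002001/(4π)) = 0.14436968
No selection rule forces the value: the integral is nonzero (none).

0.144370 (none)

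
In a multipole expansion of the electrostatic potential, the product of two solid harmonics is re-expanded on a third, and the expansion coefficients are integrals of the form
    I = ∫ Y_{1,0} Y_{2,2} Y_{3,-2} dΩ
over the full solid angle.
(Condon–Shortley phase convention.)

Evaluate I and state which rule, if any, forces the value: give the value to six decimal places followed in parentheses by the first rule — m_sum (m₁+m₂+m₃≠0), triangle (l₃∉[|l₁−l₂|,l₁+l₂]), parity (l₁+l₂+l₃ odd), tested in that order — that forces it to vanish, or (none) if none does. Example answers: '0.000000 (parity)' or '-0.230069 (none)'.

m-sum 0 ✓  L=6 even ✓  1≤3≤3 ✓
Π(2lᵢ+1) = 3×5×7 = 105
triangle coeff Δ(1,2,3) = 1/105
Σ_t [0,0]: t=0:+1/4 = 1/4
(3j)²=3/35 [(1 2 3; 0 0 0)], sign=-1
Σ_t [0,0]: t=0:+1/24 = 1/24
(3j)²=1/21 [(1 2 3; 0 2 -2)], sign=-1
⇒ 4πI² = 3/7
I = (+1)√(3/7/(4π)) = 0.18467439
No selection rule forces the value: the integral is nonzero (none).

0.184674 (none)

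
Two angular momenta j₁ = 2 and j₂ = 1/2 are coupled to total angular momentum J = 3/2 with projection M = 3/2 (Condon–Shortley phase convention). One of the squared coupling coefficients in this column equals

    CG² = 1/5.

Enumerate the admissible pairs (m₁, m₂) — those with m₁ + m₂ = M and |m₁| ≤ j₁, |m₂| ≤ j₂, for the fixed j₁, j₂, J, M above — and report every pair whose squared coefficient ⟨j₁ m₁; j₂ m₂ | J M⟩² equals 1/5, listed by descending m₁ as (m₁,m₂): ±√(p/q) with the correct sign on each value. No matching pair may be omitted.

Admissible pairs with m₁+m₂ = M = 3/2: (1,1/2), (2,-1/2)
  (m₁,m₂)=(2,-1/2): CG² = 4/5, CG = +√(4/5)
  (m₁,m₂)=(1,1/2): CG² = 1/5, CG = −√(1/5)   ← matches the target
Pairs with CG² = 1/5: (1,1/2): −√(1/5)

(1,1/2): −√(1/5)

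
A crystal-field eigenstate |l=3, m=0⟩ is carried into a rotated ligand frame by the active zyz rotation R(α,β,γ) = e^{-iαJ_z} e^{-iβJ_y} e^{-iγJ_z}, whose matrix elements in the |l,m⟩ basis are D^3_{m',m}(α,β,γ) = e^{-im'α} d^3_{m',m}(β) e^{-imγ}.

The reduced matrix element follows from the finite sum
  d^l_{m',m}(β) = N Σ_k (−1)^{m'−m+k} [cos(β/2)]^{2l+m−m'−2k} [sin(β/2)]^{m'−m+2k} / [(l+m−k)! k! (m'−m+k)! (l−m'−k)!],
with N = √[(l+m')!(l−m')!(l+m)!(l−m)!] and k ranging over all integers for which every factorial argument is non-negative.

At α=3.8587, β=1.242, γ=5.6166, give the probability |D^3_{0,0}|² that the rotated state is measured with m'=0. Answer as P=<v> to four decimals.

P=0.1601

First d^3_{0,0}(β=1.2420), then the phase factors e^{-i(0)α} and e^{-i(0)γ}:
With c≡cos(β/2)=0.813297 and s≡sin(β/2)=0.581849, N=[6·6·6·6]^{1/2}=36.000000
k: max(0,(0)−(0))=0 … min(3+(0),3−(0))=3
  k=0: (−1)^0·36.0000/(36)·0.8133^6·0.5818^0 = +0.289398
  k=1: (−1)^1·36.0000/(4)·0.8133^4·0.5818^2 = -1.333090
  k=2: (−1)^2·36.0000/(4)·0.8133^2·0.5818^4 = +0.682309
  k=3: (−1)^3·36.0000/(36)·0.8133^0·0.5818^6 = -0.038803
d^3_{0,0}(1.2420) = +0.289398 -1.333090 +0.682309 -0.038803 = -0.400185
|D^3_{0,0}|² = |d^3_{0,0}(β)|² = (-0.400185)² = 0.160148 (the z-rotation phases have unit modulus)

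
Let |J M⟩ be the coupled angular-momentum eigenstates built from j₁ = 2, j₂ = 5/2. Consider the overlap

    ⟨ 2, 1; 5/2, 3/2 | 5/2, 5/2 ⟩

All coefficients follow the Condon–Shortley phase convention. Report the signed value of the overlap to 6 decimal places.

√[6·2!2!3!/8! · 3!1!4!1!5!0!] = √(432/7)
  +(−1)^1/∏(1,1,0,3,2,0)! = -1/12  (running -1/12)
⟨..|..⟩ = √(432/7)·(-1/12) = -0.654654

-0.654654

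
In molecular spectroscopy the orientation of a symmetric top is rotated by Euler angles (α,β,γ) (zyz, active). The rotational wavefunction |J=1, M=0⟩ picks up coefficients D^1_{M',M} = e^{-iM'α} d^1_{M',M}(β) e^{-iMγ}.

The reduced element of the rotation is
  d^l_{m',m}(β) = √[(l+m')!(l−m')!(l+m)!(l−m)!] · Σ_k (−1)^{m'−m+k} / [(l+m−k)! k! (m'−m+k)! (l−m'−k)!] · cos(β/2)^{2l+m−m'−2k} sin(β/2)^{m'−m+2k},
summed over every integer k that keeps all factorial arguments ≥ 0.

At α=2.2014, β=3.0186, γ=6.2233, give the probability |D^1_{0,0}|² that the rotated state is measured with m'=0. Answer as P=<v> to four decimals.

Split into d^1_{0,0}(β=3.0186) × two z-phases.
Half-angle: c=0.061458, s=0.998110. N=√(1·1·1·1)=1.000000
k: max(0,(0)−(0))=0 … min(1+(0),1−(0))=1
  k=0: (−1)^0·1.0000/(1)·0.0615^2·0.9981^0 = +0.003777
  k=1: (−1)^1·1.0000/(1)·0.0615^0·0.9981^2 = -0.996223
d^1_{0,0}(3.0186) = +0.003777 -0.996223 = -0.992446
|D^1_{0,0}|² = |d^1_{0,0}(β)|² = (-0.992446)² = 0.984949 (the z-rotation phases have unit modulus)

P=0.9849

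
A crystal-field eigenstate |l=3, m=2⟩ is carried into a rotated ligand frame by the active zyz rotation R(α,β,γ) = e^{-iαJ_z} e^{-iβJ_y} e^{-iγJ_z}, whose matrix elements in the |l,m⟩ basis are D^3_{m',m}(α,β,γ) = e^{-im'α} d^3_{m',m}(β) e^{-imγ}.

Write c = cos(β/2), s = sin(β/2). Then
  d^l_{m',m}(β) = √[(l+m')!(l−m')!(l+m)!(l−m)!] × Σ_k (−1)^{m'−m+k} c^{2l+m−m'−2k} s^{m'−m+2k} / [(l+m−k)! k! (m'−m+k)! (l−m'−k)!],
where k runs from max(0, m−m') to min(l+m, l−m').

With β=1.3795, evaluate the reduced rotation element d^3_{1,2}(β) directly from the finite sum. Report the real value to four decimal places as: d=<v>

d^3_{1,2}(β=1.3795) via the finite sum:
c=cos(1.379500/2)=0.771405, s=sin(1.379500/2)=0.636344; N=√[24·2·120·1]=75.894664
k: max(0,(2)−(1))=1 … min(3+(2),3−(1))=2
  k=1: (−1)^0·75.8947/(24)·0.7714^5·0.6363^1 = +0.549673
  k=2: (−1)^1·75.8947/(12)·0.7714^3·0.6363^3 = -0.748090
d^3_{1,2}(1.3795) = +0.549673 -0.748090 = -0.198417

d=-0.1984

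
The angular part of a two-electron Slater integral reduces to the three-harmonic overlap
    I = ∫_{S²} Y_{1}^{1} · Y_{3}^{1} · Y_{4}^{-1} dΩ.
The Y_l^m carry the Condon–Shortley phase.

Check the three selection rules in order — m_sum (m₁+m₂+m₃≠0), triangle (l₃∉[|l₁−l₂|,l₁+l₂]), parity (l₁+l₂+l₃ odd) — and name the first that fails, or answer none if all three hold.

m₁+m₂+m₃ = 1 + 1 − 1 = 1  ✗
triangle: |1−3|=2 ≤ l₃=4 ≤ 1+3=4
parity: l₁+l₂+l₃ = 8 is even

m_sum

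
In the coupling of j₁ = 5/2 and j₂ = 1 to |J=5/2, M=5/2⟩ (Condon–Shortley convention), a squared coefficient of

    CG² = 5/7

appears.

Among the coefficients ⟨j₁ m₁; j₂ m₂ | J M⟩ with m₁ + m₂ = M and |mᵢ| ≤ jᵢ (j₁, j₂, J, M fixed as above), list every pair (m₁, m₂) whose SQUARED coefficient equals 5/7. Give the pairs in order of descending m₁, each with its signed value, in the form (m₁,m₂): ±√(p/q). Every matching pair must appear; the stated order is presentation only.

Admissible pairs with m₁+m₂ = M = 5/2: (3/2,1), (5/2,0)
  (m₁,m₂)=(5/2,0): CG² = 5/7, CG = +√(5/7)   ← matches the target
  (m₁,m₂)=(3/2,1): CG² = 2/7, CG = −√(2/7)
Pairs with CG² = 5/7: (5/2,0): +√(5/7)

(5/2,0): +√(5/7)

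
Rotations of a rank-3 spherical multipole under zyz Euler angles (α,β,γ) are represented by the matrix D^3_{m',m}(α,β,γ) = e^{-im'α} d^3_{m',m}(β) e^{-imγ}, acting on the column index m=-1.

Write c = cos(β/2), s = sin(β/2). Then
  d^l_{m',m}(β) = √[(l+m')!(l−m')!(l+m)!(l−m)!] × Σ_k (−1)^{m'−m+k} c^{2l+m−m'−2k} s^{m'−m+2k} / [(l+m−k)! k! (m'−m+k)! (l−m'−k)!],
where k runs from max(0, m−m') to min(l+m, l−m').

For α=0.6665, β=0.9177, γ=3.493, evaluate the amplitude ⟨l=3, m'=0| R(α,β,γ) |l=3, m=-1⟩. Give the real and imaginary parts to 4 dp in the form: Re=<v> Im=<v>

D^3_{0,-1}(0.6665,0.9177,3.4930) = e^{-i·0·0.6665}·d^3_{0,-1}(0.9177)·e^{-i·-1·3.4930}. Compute d first:
Half-angle: c=0.896562, s=0.442917. N=√(6·6·2·24)=41.569219
The bounds max(0,m−m')=0 and min(l+m,l−m')=2 give 3 terms
  k=0: (−1)^1·41.5692/(12)·0.8966^5·0.4429^1 = -0.888825
  k=1: (−1)^2·41.5692/(4)·0.8966^3·0.4429^3 = +0.650761
  k=2: (−1)^3·41.5692/(12)·0.8966^1·0.4429^5 = -0.052940
d^3_{0,-1}(0.9177) = -0.888825 +0.650761 -0.052940 = -0.291004
Phases: e^{-i·(0)·0.6665}=+1.000000+0.000000i, e^{-i·(-1)·3.4930}=-0.938889-0.344219i ⇒ D=+0.273220+0.100169i

Re=0.2732 Im=0.1002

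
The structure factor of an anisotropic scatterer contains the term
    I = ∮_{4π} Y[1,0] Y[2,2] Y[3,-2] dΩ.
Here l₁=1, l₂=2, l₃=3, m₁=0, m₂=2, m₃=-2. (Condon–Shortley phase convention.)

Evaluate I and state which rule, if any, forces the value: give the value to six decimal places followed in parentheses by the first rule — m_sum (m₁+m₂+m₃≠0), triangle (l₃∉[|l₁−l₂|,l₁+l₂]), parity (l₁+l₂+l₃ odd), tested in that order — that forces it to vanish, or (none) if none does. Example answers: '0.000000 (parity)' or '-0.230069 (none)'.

0.184674 (none)

Checks pass: Σm=0; 6 even; l₃=3∈[1,3].
(2·1+1)(2·2+1)(2·3+1) = 105
Δ: 0! 2! 4! / 7! → 1/105
sum: t=0:+1/4 = 1/4
3j²(1 2 3; 0 0 0) = Δ·Π!·Σ² = 3/35  (sign -1)
sum: t=0:+1/24 = 1/24
3j²(1 2 3; 0 2 -2) = Δ·Π!·Σ² = 1/21  (sign -1)
combine: 4πI² = 105·3/35·1/21 = 3/7
take √, sign +1: I = 0.18467439
No selection rule forces the value: the integral is nonzero (none).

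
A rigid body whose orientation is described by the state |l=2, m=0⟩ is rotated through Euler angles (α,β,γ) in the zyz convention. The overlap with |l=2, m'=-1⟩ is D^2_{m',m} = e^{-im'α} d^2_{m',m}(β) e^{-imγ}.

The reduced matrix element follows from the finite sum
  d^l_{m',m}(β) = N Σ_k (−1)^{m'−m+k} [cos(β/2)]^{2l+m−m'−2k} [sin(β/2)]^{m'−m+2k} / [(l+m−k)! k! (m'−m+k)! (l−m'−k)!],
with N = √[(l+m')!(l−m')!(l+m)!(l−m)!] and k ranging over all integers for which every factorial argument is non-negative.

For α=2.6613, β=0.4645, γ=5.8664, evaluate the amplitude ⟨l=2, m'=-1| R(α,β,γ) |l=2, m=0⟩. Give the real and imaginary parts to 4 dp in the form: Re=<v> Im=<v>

Re=-0.4350 Im=0.2266

Split into d^2_{-1,0}(β=0.4645) × two z-phases.
c=cos(0.464500/2)=0.973151, s=sin(0.464500/2)=0.230168; N=√[1·6·2·2]=4.898979
k: max(0,(0)−(-1))=1 … min(2+(0),2−(-1))=2
  k=1: (−1)^0·4.8990/(2)·0.9732^3·0.2302^1 = +0.519590
  k=2: (−1)^1·4.8990/(2)·0.9732^1·0.2302^3 = -0.029066
d^2_{-1,0}(0.4645) = +0.519590 -0.029066 = +0.490524
D = (-0.886860+0.462039i)·(+0.490524)·(+1.000000+0.000000i) = -0.435026+0.226641i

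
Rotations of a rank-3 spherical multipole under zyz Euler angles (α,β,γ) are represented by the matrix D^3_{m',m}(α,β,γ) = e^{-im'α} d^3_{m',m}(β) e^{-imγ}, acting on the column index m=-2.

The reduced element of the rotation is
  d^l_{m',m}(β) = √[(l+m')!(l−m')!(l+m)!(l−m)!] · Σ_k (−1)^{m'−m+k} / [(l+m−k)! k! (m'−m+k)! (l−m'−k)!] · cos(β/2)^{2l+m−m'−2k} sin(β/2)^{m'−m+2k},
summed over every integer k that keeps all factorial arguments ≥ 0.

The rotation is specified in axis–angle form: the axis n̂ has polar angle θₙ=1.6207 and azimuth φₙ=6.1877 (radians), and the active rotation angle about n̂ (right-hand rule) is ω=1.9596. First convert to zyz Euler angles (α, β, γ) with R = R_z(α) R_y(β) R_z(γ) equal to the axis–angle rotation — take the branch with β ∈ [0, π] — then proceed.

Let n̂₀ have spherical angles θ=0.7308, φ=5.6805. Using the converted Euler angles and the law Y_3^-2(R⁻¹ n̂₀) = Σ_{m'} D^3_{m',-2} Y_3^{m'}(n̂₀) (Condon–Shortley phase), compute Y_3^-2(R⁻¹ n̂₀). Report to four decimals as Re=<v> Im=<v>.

Re=0.0046 Im=0.0201

Axis–angle → zyz. n̂ = (sinθₙcosφₙ, sinθₙsinφₙ, cosθₙ) = (+0.994205, -0.095222, -0.049883), ω = 1.9596.
R = I cosω + sinω [n̂]ₓ + (1−cosω) n̂n̂ᵀ gives
  R = [+0.984064, -0.084398, -0.156509; -0.176717, -0.366577, -0.913451; +0.019720, +0.926552, -0.375650]
β = atan2(√(R₁₃²+R₂₃²), R₃₃) = 1.955894; α = atan2(R₂₃, R₁₃) mod 2π = 4.542699; γ = atan2(R₃₂, −R₃₁) mod 2π = 1.592077
Need the full column D^3_{m',-2} for m'=−3..3 at α=4.5427, β=1.9559, γ=1.5921.
cos(β/2)=0.558726, sin(β/2)=0.829352
d^3_{-3,-2}: single k=1 term ⇒ +0.110614;  D = -0.049751-0.098794i
d^3_{-2,-2}: k∈[0..1] ⇒ +0.030422 -0.335154 = -0.304731;  D = -0.291406+0.089128i
d^3_{-1,-2}: k∈[0..1] ⇒ -0.142802 +0.629280 = +0.486478;  D = +0.061679+0.482552i
d^3_{0,-2}: k∈[0..1] ⇒ +0.367143 -0.808937 = -0.441794;  D = +0.441394+0.018798i
d^3_{1,-2}: k∈[0..1] ⇒ -0.629280 +0.693257 = +0.063976;  D = +0.013477-0.062541i
d^3_{2,-2}: k∈[0..1] ⇒ +0.738455 -0.325412 = +0.413043;  D = +0.383280+0.153950i
d^3_{3,-2}: single k=0 term ⇒ -0.536994;  D = +0.281426-0.457342i
Y_3^{m'}(θ=0.7308,φ=5.6805) and Σ D·Y over m':
  (-0.0498-0.0988i)·(-0.0292+0.1206i)  (-0.2914+0.0891i)·(+0.1212+0.3167i)  (+0.0617+0.4826i)·(+0.3150+0.2167i)  (+0.4414+0.0188i)·(-0.0632+0.0000i)  (+0.0135-0.0625i)·(-0.3150+0.2167i)  (+0.3833+0.1540i)·(+0.1212-0.3167i)  (+0.2814-0.4573i)·(+0.0292+0.1206i)
Y_3^-2(R⁻¹ n̂) = +0.004622+0.020083i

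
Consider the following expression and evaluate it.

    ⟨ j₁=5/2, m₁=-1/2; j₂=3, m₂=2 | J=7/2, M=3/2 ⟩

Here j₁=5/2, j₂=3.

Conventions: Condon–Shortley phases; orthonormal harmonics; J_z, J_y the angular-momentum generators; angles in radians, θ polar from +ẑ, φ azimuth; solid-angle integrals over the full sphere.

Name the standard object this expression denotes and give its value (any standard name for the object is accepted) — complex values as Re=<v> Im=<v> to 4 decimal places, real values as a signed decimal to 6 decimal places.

This is a Clebsch–Gordan (vector-coupling) coefficient.
j₁+j₂−J=2  J+j₁−j₂=3  J−j₁+j₂=4  j₁+j₂+J+1=10
(j₁±m₁, j₂±m₂, J±M) = (2,3,5,1,5,2)
P² = 1536/7
sum k=1..2:
  [1] −1/48 = -1/48
  [2] +1/24 = 1/24
S = 1/48
C² = P²·S² = 2/21 ; C = +0.308607

Clebsch–Gordan coefficient, +√(2/21) ≈ +0.308607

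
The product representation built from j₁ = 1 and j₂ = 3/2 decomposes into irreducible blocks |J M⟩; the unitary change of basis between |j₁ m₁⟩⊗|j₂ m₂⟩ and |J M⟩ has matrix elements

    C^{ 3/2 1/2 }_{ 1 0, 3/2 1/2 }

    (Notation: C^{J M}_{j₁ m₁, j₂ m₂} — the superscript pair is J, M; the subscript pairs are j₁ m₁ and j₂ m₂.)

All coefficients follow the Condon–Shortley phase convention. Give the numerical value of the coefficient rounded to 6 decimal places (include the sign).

triangle: 1!×1!×2!/5! = 2/120
(j±m)!: 1!×1!×2!×1!×2!×1! = 4
prefactor² = (2J+1)×Δ×N² = 4/15
  k=0: +1/(0!×1!×1!×2!×0!×0!) = 1/2
  k=1: −1/(1!×0!×0!×1!×1!×1!) = -1
Σ = -1/2  ⇒  CG² = 4/15×(-1/2)² = 1/15
CG = −√(1/15) = -0.258199

-0.258199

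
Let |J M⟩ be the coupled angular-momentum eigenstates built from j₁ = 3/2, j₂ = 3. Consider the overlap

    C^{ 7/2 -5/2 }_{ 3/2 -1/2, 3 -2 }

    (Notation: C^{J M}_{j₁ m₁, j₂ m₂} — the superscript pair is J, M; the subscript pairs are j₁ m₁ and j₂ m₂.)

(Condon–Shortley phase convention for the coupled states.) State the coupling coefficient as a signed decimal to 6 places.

j₁+j₂−J=1  J+j₁−j₂=2  J−j₁+j₂=5  j₁+j₂+J+1=9
(j₁±m₁, j₂±m₂, J±M) = (1,2,1,5,1,6)
P² = 6400/7
sum k=0..1:
  [0] +1/48 = 1/48
  [1] −1/120 = -1/120
S = 1/80
C² = P²·S² = 1/7 ; C = +0.377964

+√(1/7) = +0.377964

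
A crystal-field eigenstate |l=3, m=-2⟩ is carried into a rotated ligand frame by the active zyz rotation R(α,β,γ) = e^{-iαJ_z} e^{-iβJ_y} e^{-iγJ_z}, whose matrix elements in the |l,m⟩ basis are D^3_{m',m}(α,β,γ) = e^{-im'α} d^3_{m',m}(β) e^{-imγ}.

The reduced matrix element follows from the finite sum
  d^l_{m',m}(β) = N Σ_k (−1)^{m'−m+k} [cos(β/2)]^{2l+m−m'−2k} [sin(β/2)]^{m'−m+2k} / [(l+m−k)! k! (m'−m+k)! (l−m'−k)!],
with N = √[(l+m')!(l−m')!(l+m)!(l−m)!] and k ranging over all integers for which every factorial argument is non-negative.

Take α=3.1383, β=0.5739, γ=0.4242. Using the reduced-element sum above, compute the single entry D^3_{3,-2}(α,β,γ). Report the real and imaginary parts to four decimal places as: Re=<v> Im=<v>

Re=0.0028 Im=0.0032

Split into d^3_{3,-2}(β=0.5739) × two z-phases.
c=cos(0.573900/2)=0.959112, s=sin(0.573900/2)=0.283028; N=√[720·1·1·120]=293.938769
k: max(0,(-2)−(3))=0 … min(3+(-2),3−(3))=0
  k=0: (−1)^5·293.9388/(120)·0.9591^1·0.2830^5 = -0.004267
d^3_{3,-2}(0.5739) = -0.004267
Phases: e^{-i·(3)·3.1383}=-0.999951-0.009878i, e^{-i·(-2)·0.4242}=+0.661184+0.750223i ⇒ D=+0.002789+0.003229i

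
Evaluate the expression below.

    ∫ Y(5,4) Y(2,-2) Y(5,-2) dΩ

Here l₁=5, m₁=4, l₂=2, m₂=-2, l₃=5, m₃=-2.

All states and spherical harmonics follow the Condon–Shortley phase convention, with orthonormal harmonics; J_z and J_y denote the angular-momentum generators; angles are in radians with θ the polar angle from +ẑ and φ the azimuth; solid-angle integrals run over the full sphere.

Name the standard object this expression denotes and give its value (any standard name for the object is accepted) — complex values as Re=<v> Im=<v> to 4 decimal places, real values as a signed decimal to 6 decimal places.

Gaunt coefficient, -0.137240

This is a Gaunt coefficient — the integral of a triple product of spherical harmonics over the sphere.
Rules hold: Σm=0, L=12 even, 3≤5≤7.
N = 11·5·11 = 605
Δ = 2!·8!·2!/13! = 1/38610
Racah Σ t=0..2: t=0:+1/2880 t=1:−1/576 t=2:+1/2880 = -1/960
⇒ 3j(5 2 5; 0 0 0)² = 10/429, sgn +1
Racah Σ t=0..0: t=0:+1/20160 = 1/20160
⇒ 3j(5 2 5; 4 -2 -2)² = 12/715, sgn -1
4πI² = N·(3j₀)²·(3jₘ)² = 40/169
I = -1·√(0.236686/4π) = -0.13724032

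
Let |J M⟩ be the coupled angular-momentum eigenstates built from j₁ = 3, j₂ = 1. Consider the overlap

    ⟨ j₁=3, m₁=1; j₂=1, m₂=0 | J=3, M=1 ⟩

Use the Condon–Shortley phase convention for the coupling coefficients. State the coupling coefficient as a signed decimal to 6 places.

j₁+j₂−J=1  J+j₁−j₂=5  J−j₁+j₂=1  j₁+j₂+J+1=8
(j₁±m₁, j₂±m₂, J±M) = (4,2,1,1,4,2)
P² = 48
sum k=0..1:
  [0] +1/12 = 1/12
  [1] −1/24 = -1/24
S = 1/24
C² = P²·S² = 1/12 ; C = +0.288675

+√(1/12) ≈ +0.288675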